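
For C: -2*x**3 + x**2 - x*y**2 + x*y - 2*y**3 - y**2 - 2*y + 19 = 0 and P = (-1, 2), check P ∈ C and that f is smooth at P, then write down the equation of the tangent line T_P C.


Tangent line at P: -10*x - 27*y + 44 = 0.

Step 1: f(-1, 2) = 0, so P lies on C.
Step 2: partial derivatives
  f_x(x, y) = -6*x**2 + 2*x - y**2 + y, f_y(x, y) = -2*x*y + x - 6*y**2 - 2*y - 2.
  f_x(P) = -10, f_y(P) = -27 (gradient nonzero, so P is smooth).
Step 3: tangent line at P: -10·(x − -1) + -27·(y − 2) = 0.
Expanding: -10*x - 27*y + 44 = 0.


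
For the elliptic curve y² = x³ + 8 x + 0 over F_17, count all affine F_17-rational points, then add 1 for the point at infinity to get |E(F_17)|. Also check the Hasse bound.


Affine points = {(0, 0), (1, 3), (1, 14), (3, 0), (6, 3), (6, 14), (7, 5), (7, 12), (8, 7), (8, 10), (9, 6), (9, 11), (10, 3), (10, 14), (11, 5), (11, 12), (14, 0), (16, 5), (16, 12)}; affine count = 19; |E(F_17)| = 20.

Discriminant check: Δ ∝ 4a³ + 27b² = 4·8³ + 27·0² = 4·512 + 27·0 ≡ 8 (mod 17). Nonzero ⇒ E is nonsingular.
For each x ∈ F_17, compute rhs = x³ + 8·x + 0 mod 17, then count y ∈ F_17 with y² ≡ rhs.
  x = 0: rhs = 0, matching y values: 0 (1 points).
  x = 1: rhs = 9, matching y values: 3, 14 (2 points).
  x = 2: rhs = 7, matching y values: none (0 points).
  x = 3: rhs = 0, matching y values: 0 (1 points).
  x = 4: rhs = 11, matching y values: none (0 points).
  x = 5: rhs = 12, matching y values: none (0 points).
  x = 6: rhs = 9, matching y values: 3, 14 (2 points).
  x = 7: rhs = 8, matching y values: 5, 12 (2 points).
  x = 8: rhs = 15, matching y values: 7, 10 (2 points).
  x = 9: rhs = 2, matching y values: 6, 11 (2 points).
  x = 10: rhs = 9, matching y values: 3, 14 (2 points).
  x = 11: rhs = 8, matching y values: 5, 12 (2 points).
  x = 12: rhs = 5, matching y values: none (0 points).
  x = 13: rhs = 6, matching y values: none (0 points).
  x = 14: rhs = 0, matching y values: 0 (1 points).
  x = 15: rhs = 10, matching y values: none (0 points).
  x = 16: rhs = 8, matching y values: 5, 12 (2 points).
Total affine count: 19.
Full point count |E(F_17)| = 19 + 1 = 20.
Hasse bound: |20 − (17+1)| = |2| = 2 ≤ 2√17 ≈ 8.2462 ✓.


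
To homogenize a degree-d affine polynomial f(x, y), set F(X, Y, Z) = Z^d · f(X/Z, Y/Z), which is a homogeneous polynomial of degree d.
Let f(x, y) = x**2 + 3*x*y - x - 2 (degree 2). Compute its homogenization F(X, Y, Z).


F(X, Y, Z) = X**2 + 3*X*Y - X*Z - 2*Z**2

deg(f) = 2.
Substitute x = X/Z, y = Y/Z into f, then multiply by Z^2.
  monomial 1·x^2·y^0 ↦ 1·X^2·Y^0·Z^0.
  monomial 3·x^1·y^1 ↦ 3·X^1·Y^1·Z^0.
  monomial -1·x^1·y^0 ↦ -1·X^1·Y^0·Z^1.
  monomial -2·x^0·y^0 ↦ -2·X^0·Y^0·Z^2.
Collecting: F(X, Y, Z) = X**2 + 3*X*Y - X*Z - 2*Z**2.


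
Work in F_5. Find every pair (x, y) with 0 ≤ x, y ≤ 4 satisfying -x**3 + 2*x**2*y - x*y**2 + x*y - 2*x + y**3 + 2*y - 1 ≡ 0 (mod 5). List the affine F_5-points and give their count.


Affine F_5-points: {(1, 2), (3, 3), (4, 2)}; count = 3.

For each of the 25 pairs (x, y) ∈ F_5², evaluate f(x, y) mod 5. Record the zeros.
  x = 0: [0↦4, 1↦2, 2↦1, 3↦2, 4↦1]  zeros at y ∈ ∅
  x = 1: [0↦1, 1↦1, 2↦0, 3↦4, 4↦4]  zeros at y ∈ {2}
  x = 2: [0↦2, 1↦3, 2↦1, 3↦2, 4↦2]  zeros at y ∈ ∅
  x = 3: [0↦1, 1↦2, 2↦3, 3↦0, 4↦4]  zeros at y ∈ {3}
  x = 4: [0↦2, 1↦2, 2↦0, 3↦2, 4↦4]  zeros at y ∈ {2}
Collecting zeros: affine points = {(1, 2), (3, 3), (4, 2)}.
Total count |C(F_5)_aff| = 3.


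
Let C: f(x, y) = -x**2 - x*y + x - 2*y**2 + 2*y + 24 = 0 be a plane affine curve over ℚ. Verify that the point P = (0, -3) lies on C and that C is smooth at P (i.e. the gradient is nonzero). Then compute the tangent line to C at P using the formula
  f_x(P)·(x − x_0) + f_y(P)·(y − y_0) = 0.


Tangent line at P: 4*x + 14*y + 42 = 0.

Step 1: f(0, -3) = 0, so P lies on C.
Step 2: partial derivatives
  f_x(x, y) = -2*x - y + 1, f_y(x, y) = -x - 4*y + 2.
  f_x(P) = 4, f_y(P) = 14 (gradient nonzero, so P is smooth).
Step 3: tangent line at P: 4·(x − 0) + 14·(y − -3) = 0.
Expanding: 4*x + 14*y + 42 = 0.


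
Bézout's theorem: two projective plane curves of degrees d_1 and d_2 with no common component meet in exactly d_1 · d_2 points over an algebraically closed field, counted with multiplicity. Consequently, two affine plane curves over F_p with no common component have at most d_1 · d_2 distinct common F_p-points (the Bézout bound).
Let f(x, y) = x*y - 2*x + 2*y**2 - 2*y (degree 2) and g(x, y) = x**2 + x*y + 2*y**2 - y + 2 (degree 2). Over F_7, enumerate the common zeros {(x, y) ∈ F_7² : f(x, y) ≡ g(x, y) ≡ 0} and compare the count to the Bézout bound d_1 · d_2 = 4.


Common zeros: {(2, 4), (6, 6)}; count = 2; Bézout bound = 4.

deg(f) = 2, deg(g) = 2, so Bézout bound = 4.
Scan x ∈ F_7. For each x, list the y ∈ F_7 with f(x, y) ≡ 0 and those with g(x, y) ≡ 0 (mod 7); the common zeros in that column are the intersection.
  x = 0: f ≡ 0 at y ∈ {0, 1}; g ≡ 0 at y ∈ ∅; common: ∅.
  x = 1: f ≡ 0 at y ∈ ∅; g ≡ 0 at y ∈ {3, 4}; common: ∅.
  x = 2: f ≡ 0 at y ∈ {3, 4}; g ≡ 0 at y ∈ {4, 6}; common: {4}.
  x = 3: f ≡ 0 at y ∈ {5}; g ≡ 0 at y ∈ {3}; common: ∅.
  x = 4: f ≡ 0 at y ∈ ∅; g ≡ 0 at y ∈ ∅; common: ∅.
  x = 5: f ≡ 0 at y ∈ ∅; g ≡ 0 at y ∈ ∅; common: ∅.
  x = 6: f ≡ 0 at y ∈ {6}; g ≡ 0 at y ∈ {2, 6}; common: {6}.
Collecting: common zeros = {(2, 4), (6, 6)}, so the count is 2.
Comparison with the Bézout bound: 2 ≤ 4 = deg(f)·deg(g), as expected for curves with no common component (the affine F_7-count falls short of the bound because intersections may lie at infinity, over extension fields, or carry multiplicity).


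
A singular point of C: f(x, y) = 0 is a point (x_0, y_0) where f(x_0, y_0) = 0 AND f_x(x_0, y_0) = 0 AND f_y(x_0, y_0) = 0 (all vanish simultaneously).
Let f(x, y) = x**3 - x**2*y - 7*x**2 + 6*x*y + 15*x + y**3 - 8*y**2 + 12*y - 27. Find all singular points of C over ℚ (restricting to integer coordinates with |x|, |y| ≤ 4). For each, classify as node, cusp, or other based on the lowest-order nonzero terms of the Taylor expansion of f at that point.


Singular points: {(3, 3)}; classification: node.

Compute partial derivatives:
  f_x = 3*x**2 - 2*x*y - 14*x + 6*y + 15.
  f_y = -x**2 + 6*x + 3*y**2 - 16*y + 12.
Scan x_0 ∈ {−4, ..., 4}. For each x_0, f_y(x_0, y) is a polynomial in y; find its integer roots y ∈ {−4, ..., 4}, then test f_x and f at those candidates.
  x = -4: f_y(-4, y) = 3*y**2 - 16*y - 28; no integer root y with |y| ≤ 4.
  x = -3: f_y(-3, y) = 3*y**2 - 16*y - 15; no integer root y with |y| ≤ 4.
  x = -2: f_y(-2, y) = 3*y**2 - 16*y - 4; no integer root y with |y| ≤ 4.
  x = -1: f_y(-1, y) = 3*y**2 - 16*y + 5; no integer root y with |y| ≤ 4.
  x = 0: f_y(0, y) = 3*y**2 - 16*y + 12; no integer root y with |y| ≤ 4.
  x = 1: f_y(1, y) = 3*y**2 - 16*y + 17; no integer root y with |y| ≤ 4.
  x = 2: f_y(2, y) = 3*y**2 - 16*y + 20; vanishes at y ∈ {2}. (2, 2): f_x = 3 ≠ 0.
  x = 3: f_y(3, y) = 3*y**2 - 16*y + 21; vanishes at y ∈ {3}. (3, 3): f_x = 0, f = 0 — SINGULAR.
  x = 4: f_y(4, y) = 3*y**2 - 16*y + 20; vanishes at y ∈ {2}. (4, 2): f_x = 3 ≠ 0.
Only singular point on the grid: (3, 3).
Classify: substitute x = 3 + u, y = 3 + v and expand: f = u**3 - u**2*v - u**2 + v**3 + v**2.
No constant or linear terms (consistent with a singular point). Quadratic part: -u**2 + v**2. Cubic part: u**3 - u**2*v + v**3.
The quadratic part v**2 - u**2 = (v − u)(v + u) splits into two distinct linear factors, so there are two distinct tangent lines y − 3 = ±(x − 3) — this is a node (ordinary double point).
Classification: node.


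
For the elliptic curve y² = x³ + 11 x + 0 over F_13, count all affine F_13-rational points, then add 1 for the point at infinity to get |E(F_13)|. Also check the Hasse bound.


Affine points = {(0, 0), (1, 5), (1, 8), (2, 2), (2, 11), (4, 2), (4, 11), (6, 3), (6, 10), (7, 2), (7, 11), (9, 3), (9, 10), (11, 3), (11, 10), (12, 1), (12, 12)}; affine count = 17; |E(F_13)| = 18.

Discriminant check: Δ ∝ 4a³ + 27b² = 4·11³ + 27·0² = 4·1331 + 27·0 ≡ 7 (mod 13). Nonzero ⇒ E is nonsingular.
For each x ∈ F_13, compute rhs = x³ + 11·x + 0 mod 13, then count y ∈ F_13 with y² ≡ rhs.
  x = 0: rhs = 0, matching y values: 0 (1 points).
  x = 1: rhs = 12, matching y values: 5, 8 (2 points).
  x = 2: rhs = 4, matching y values: 2, 11 (2 points).
  x = 3: rhs = 8, matching y values: none (0 points).
  x = 4: rhs = 4, matching y values: 2, 11 (2 points).
  x = 5: rhs = 11, matching y values: none (0 points).
  x = 6: rhs = 9, matching y values: 3, 10 (2 points).
  x = 7: rhs = 4, matching y values: 2, 11 (2 points).
  x = 8: rhs = 2, matching y values: none (0 points).
  x = 9: rhs = 9, matching y values: 3, 10 (2 points).
  x = 10: rhs = 5, matching y values: none (0 points).
  x = 11: rhs = 9, matching y values: 3, 10 (2 points).
  x = 12: rhs = 1, matching y values: 1, 12 (2 points).
Total affine count: 17.
Full point count |E(F_13)| = 17 + 1 = 18.
Hasse bound: |18 − (13+1)| = |4| = 4 ≤ 2√13 ≈ 7.2111 ✓.


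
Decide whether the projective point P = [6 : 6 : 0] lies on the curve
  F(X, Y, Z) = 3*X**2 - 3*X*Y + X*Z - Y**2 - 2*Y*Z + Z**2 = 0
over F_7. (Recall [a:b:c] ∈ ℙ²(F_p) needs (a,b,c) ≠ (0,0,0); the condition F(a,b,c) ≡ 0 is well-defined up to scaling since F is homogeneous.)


F(6,6,0) ≡ 6 (mod 7); P is NOT on the curve.

Evaluate F(6, 6, 0) term-by-term (mod 7).
  3*X**2 ↦ 3·36·1·1 = 108
  -3*X*Y ↦ -3·6·6·1 = -108
  X*Z ↦ 1·6·1·0 = 0
  -Y**2 ↦ -1·1·36·1 = -36
  -2*Y*Z ↦ -2·1·6·0 = 0
  Z**2 ↦ 1·1·1·0 = 0
Sum: F(6, 6, 0) = (108) + (-108) + (0) + (-36) + (0) + (0) = -36.
Reducing mod 7: -36 ≡ 6 (mod 7).
Since F(a, b, c) ≡ 6 ≠ 0 (mod 7), P does NOT lie on the curve.


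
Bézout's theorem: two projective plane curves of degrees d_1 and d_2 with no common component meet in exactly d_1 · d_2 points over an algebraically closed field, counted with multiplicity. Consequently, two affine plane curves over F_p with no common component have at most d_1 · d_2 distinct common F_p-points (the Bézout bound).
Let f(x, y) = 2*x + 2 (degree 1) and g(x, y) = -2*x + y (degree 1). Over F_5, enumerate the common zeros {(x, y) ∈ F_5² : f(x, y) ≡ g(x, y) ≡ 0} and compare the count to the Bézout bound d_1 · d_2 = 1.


Common zeros: {(4, 3)}; count = 1; Bézout bound = 1.

deg(f) = 1, deg(g) = 1, so Bézout bound = 1.
Scan x ∈ F_5. For each x, list the y ∈ F_5 with f(x, y) ≡ 0 and those with g(x, y) ≡ 0 (mod 5); the common zeros in that column are the intersection.
  x = 0: f ≡ 0 at y ∈ ∅; g ≡ 0 at y ∈ {0}; common: ∅.
  x = 1: f ≡ 0 at y ∈ ∅; g ≡ 0 at y ∈ {2}; common: ∅.
  x = 2: f ≡ 0 at y ∈ ∅; g ≡ 0 at y ∈ {4}; common: ∅.
  x = 3: f ≡ 0 at y ∈ ∅; g ≡ 0 at y ∈ {1}; common: ∅.
  x = 4: f ≡ 0 at y ∈ {0, 1, 2, 3, 4}; g ≡ 0 at y ∈ {3}; common: {3}.
Collecting: common zeros = {(4, 3)}, so the count is 1.
Comparison with the Bézout bound: 1 ≤ 1 = deg(f)·deg(g), as expected for curves with no common component (the bound is attained).


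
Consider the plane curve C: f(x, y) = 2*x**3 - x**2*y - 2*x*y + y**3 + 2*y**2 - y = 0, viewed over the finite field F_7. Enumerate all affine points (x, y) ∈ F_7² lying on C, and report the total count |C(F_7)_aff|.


Affine F_7-points: {(0, 0), (0, 2), (0, 3), (1, 3), (1, 6), (2, 2), (4, 3), (4, 6), (5, 1), (5, 5), (5, 6), (6, 2)}; count = 12.

For each of the 49 pairs (x, y) ∈ F_7², evaluate f(x, y) mod 7. Record the zeros.
  x = 0: [0↦0, 1↦2, 2↦0, 3↦0, 4↦1, 5↦2, 6↦2]  zeros at y ∈ {0, 2, 3}
  x = 1: [0↦2, 1↦1, 2↦3, 3↦0, 4↦5, 5↦3, 6↦0]  zeros at y ∈ {3, 6}
  x = 2: [0↦2, 1↦3, 2↦0, 3↦6, 4↦6, 5↦6, 6↦5]  zeros at y ∈ {2}
  x = 3: [0↦5, 1↦6, 2↦3, 3↦2, 4↦2, 5↦2, 6↦1]  zeros at y ∈ ∅
  x = 4: [0↦2, 1↦1, 2↦3, 3↦0, 4↦5, 5↦3, 6↦0]  zeros at y ∈ {3, 6}
  x = 5: [0↦5, 1↦0, 2↦5, 3↦5, 4↦6, 5↦0, 6↦0]  zeros at y ∈ {1, 5, 6}
  x = 6: [0↦5, 1↦1, 2↦0, 3↦1, 4↦3, 5↦5, 6↦6]  zeros at y ∈ {2}
Collecting zeros: affine points = {(0, 0), (0, 2), (0, 3), (1, 3), (1, 6), (2, 2), (4, 3), (4, 6), (5, 1), (5, 5), (5, 6), (6, 2)}.
Total count |C(F_7)_aff| = 12.


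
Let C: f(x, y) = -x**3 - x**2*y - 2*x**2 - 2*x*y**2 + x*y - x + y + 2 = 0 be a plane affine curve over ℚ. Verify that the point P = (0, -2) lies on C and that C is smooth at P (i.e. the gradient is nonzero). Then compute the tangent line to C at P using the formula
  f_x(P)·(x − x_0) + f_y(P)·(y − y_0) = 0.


Tangent line at P: -11*x + y + 2 = 0.

Step 1: f(0, -2) = 0, so P lies on C.
Step 2: partial derivatives
  f_x(x, y) = -3*x**2 - 2*x*y - 4*x - 2*y**2 + y - 1, f_y(x, y) = -x**2 - 4*x*y + x + 1.
  f_x(P) = -11, f_y(P) = 1 (gradient nonzero, so P is smooth).
Step 3: tangent line at P: -11·(x − 0) + 1·(y − -2) = 0.
Expanding: -11*x + y + 2 = 0.


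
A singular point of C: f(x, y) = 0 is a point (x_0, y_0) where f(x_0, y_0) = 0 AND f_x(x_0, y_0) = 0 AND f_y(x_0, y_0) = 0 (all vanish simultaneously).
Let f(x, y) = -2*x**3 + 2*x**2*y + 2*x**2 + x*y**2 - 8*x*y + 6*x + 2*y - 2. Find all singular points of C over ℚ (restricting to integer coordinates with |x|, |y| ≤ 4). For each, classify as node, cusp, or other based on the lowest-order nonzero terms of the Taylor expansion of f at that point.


Singular points: {(1, 2)}; classification: cusp.

Compute partial derivatives:
  f_x = -6*x**2 + 4*x*y + 4*x + y**2 - 8*y + 6.
  f_y = 2*x**2 + 2*x*y - 8*x + 2.
Scan x_0 ∈ {−4, ..., 4}. For each x_0, f_y(x_0, y) is a polynomial in y; find its integer roots y ∈ {−4, ..., 4}, then test f_x and f at those candidates.
  x = -4: f_y(-4, y) = 66 - 8*y; no integer root y with |y| ≤ 4.
  x = -3: f_y(-3, y) = 44 - 6*y; no integer root y with |y| ≤ 4.
  x = -2: f_y(-2, y) = 26 - 4*y; no integer root y with |y| ≤ 4.
  x = -1: f_y(-1, y) = 12 - 2*y; no integer root y with |y| ≤ 4.
  x = 0: f_y(0, y) = 2; no integer root y with |y| ≤ 4.
  x = 1: f_y(1, y) = 2*y - 4; vanishes at y ∈ {2}. (1, 2): f_x = 0, f = 0 — SINGULAR.
  x = 2: f_y(2, y) = 4*y - 6; no integer root y with |y| ≤ 4.
  x = 3: f_y(3, y) = 6*y - 4; no integer root y with |y| ≤ 4.
  x = 4: f_y(4, y) = 8*y + 2; no integer root y with |y| ≤ 4.
Only singular point on the grid: (1, 2).
Classify: substitute x = 1 + u, y = 2 + v and expand: f = -2*u**3 + 2*u**2*v + u*v**2 + v**2.
No constant or linear terms (consistent with a singular point). Quadratic part: v**2. Cubic part: -2*u**3 + 2*u**2*v + u*v**2.
The quadratic part v**2 is a perfect square, so there is a single (double) tangent line v = 0, i.e. y = 2. Restricting the cubic part to that line (v = 0) leaves -2*u**3 ≠ 0, so f is not divisible by v and the branch is v² ≈ 2*u**3 to lowest order — this is a cusp.
Classification: cusp.


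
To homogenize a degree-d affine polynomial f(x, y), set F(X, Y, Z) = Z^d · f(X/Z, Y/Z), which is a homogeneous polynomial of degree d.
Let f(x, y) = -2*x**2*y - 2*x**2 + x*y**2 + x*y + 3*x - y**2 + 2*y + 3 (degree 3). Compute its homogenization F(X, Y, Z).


F(X, Y, Z) = -2*X**2*Y - 2*X**2*Z + X*Y**2 + X*Y*Z + 3*X*Z**2 - Y**2*Z + 2*Y*Z**2 + 3*Z**3

deg(f) = 3.
Substitute x = X/Z, y = Y/Z into f, then multiply by Z^3.
  monomial -2·x^2·y^1 ↦ -2·X^2·Y^1·Z^0.
  monomial -2·x^2·y^0 ↦ -2·X^2·Y^0·Z^1.
  monomial 1·x^1·y^2 ↦ 1·X^1·Y^2·Z^0.
  monomial 1·x^1·y^1 ↦ 1·X^1·Y^1·Z^1.
  monomial 3·x^1·y^0 ↦ 3·X^1·Y^0·Z^2.
  monomial -1·x^0·y^2 ↦ -1·X^0·Y^2·Z^1.
  monomial 2·x^0·y^1 ↦ 2·X^0·Y^1·Z^2.
  monomial 3·x^0·y^0 ↦ 3·X^0·Y^0·Z^3.
Collecting: F(X, Y, Z) = -2*X**2*Y - 2*X**2*Z + X*Y**2 + X*Y*Z + 3*X*Z**2 - Y**2*Z + 2*Y*Z**2 + 3*Z**3.


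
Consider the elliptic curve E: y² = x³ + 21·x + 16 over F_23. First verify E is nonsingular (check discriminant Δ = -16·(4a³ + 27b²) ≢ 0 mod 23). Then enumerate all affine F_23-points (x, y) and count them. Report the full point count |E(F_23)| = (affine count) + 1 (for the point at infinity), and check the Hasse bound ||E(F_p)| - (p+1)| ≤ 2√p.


Affine points = {(0, 4), (0, 19), (4, 7), (4, 16), (5, 4), (5, 19), (6, 6), (6, 17), (7, 0), (8, 11), (8, 12), (12, 8), (12, 15), (13, 5), (13, 18), (14, 8), (14, 15), (15, 7), (15, 16), (16, 3), (16, 20), (18, 4), (18, 19), (19, 11), (19, 12), (20, 8), (20, 15), (21, 9), (21, 14)}; affine count = 29; |E(F_23)| = 30.

Discriminant check: Δ ∝ 4a³ + 27b² = 4·21³ + 27·16² = 4·9261 + 27·256 ≡ 3 (mod 23). Nonzero ⇒ E is nonsingular.
For each x ∈ F_23, compute rhs = x³ + 21·x + 16 mod 23, then count y ∈ F_23 with y² ≡ rhs.
  x = 0: rhs = 16, matching y values: 4, 19 (2 points).
  x = 1: rhs = 15, matching y values: none (0 points).
  x = 2: rhs = 20, matching y values: none (0 points).
  x = 3: rhs = 14, matching y values: none (0 points).
  x = 4: rhs = 3, matching y values: 7, 16 (2 points).
  x = 5: rhs = 16, matching y values: 4, 19 (2 points).
  x = 6: rhs = 13, matching y values: 6, 17 (2 points).
  x = 7: rhs = 0, matching y values: 0 (1 points).
  x = 8: rhs = 6, matching y values: 11, 12 (2 points).
  x = 9: rhs = 14, matching y values: none (0 points).
  x = 10: rhs = 7, matching y values: none (0 points).
  x = 11: rhs = 14, matching y values: none (0 points).
  x = 12: rhs = 18, matching y values: 8, 15 (2 points).
  x = 13: rhs = 2, matching y values: 5, 18 (2 points).
  x = 14: rhs = 18, matching y values: 8, 15 (2 points).
  x = 15: rhs = 3, matching y values: 7, 16 (2 points).
  x = 16: rhs = 9, matching y values: 3, 20 (2 points).
  x = 17: rhs = 19, matching y values: none (0 points).
  x = 18: rhs = 16, matching y values: 4, 19 (2 points).
  x = 19: rhs = 6, matching y values: 11, 12 (2 points).
  x = 20: rhs = 18, matching y values: 8, 15 (2 points).
  x = 21: rhs = 12, matching y values: 9, 14 (2 points).
  x = 22: rhs = 17, matching y values: none (0 points).
Total affine count: 29.
Full point count |E(F_23)| = 29 + 1 = 30.
Hasse bound: |30 − (23+1)| = |6| = 6 ≤ 2√23 ≈ 9.5917 ✓.


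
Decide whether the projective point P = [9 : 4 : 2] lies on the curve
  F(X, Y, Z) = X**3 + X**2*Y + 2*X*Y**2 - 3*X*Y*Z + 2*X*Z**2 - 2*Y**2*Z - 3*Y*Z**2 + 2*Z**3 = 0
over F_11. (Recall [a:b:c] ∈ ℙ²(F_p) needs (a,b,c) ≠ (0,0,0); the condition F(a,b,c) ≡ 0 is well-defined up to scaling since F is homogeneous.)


F(9,4,2) ≡ 1 (mod 11); P is NOT on the curve.

Evaluate F(9, 4, 2) term-by-term (mod 11).
  X**3 ↦ 1·729·1·1 = 729
  X**2*Y ↦ 1·81·4·1 = 324
  2*X*Y**2 ↦ 2·9·16·1 = 288
  -3*X*Y*Z ↦ -3·9·4·2 = -216
  2*X*Z**2 ↦ 2·9·1·4 = 72
  -2*Y**2*Z ↦ -2·1·16·2 = -64
  -3*Y*Z**2 ↦ -3·1·4·4 = -48
  2*Z**3 ↦ 2·1·1·8 = 16
Sum: F(9, 4, 2) = (729) + (324) + (288) + (-216) + (72) + (-64) + (-48) + (16) = 1101.
Reducing mod 11: 1101 ≡ 1 (mod 11).
Since F(a, b, c) ≡ 1 ≠ 0 (mod 11), P does NOT lie on the curve.


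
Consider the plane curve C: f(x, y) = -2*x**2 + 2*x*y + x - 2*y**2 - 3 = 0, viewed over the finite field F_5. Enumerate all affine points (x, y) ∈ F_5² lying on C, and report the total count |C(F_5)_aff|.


Affine F_5-points: {(0, 1), (0, 4), (2, 3), (2, 4), (4, 1), (4, 3)}; count = 6.

For each of the 25 pairs (x, y) ∈ F_5², evaluate f(x, y) mod 5. Record the zeros.
  x = 0: [0↦2, 1↦0, 2↦4, 3↦4, 4↦0]  zeros at y ∈ {1, 4}
  x = 1: [0↦1, 1↦1, 2↦2, 3↦4, 4↦2]  zeros at y ∈ ∅
  x = 2: [0↦1, 1↦3, 2↦1, 3↦0, 4↦0]  zeros at y ∈ {3, 4}
  x = 3: [0↦2, 1↦1, 2↦1, 3↦2, 4↦4]  zeros at y ∈ ∅
  x = 4: [0↦4, 1↦0, 2↦2, 3↦0, 4↦4]  zeros at y ∈ {1, 3}
Collecting zeros: affine points = {(0, 1), (0, 4), (2, 3), (2, 4), (4, 1), (4, 3)}.
Total count |C(F_5)_aff| = 6.


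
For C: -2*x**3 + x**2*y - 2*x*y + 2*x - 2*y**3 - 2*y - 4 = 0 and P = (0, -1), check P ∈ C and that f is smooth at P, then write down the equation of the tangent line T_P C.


Tangent line at P: 4*x - 8*y - 8 = 0.

Step 1: f(0, -1) = 0, so P lies on C.
Step 2: partial derivatives
  f_x(x, y) = -6*x**2 + 2*x*y - 2*y + 2, f_y(x, y) = x**2 - 2*x - 6*y**2 - 2.
  f_x(P) = 4, f_y(P) = -8 (gradient nonzero, so P is smooth).
Step 3: tangent line at P: 4·(x − 0) + -8·(y − -1) = 0.
Expanding: 4*x - 8*y - 8 = 0.


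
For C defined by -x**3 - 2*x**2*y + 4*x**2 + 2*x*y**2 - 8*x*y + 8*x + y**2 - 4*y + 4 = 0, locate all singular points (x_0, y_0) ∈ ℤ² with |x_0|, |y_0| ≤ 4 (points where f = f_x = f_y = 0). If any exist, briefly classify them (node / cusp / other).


Singular points: {(0, 2)}; classification: cusp.

Compute partial derivatives:
  f_x = -3*x**2 - 4*x*y + 8*x + 2*y**2 - 8*y + 8.
  f_y = -2*x**2 + 4*x*y - 8*x + 2*y - 4.
Scan x_0 ∈ {−4, ..., 4}. For each x_0, f_y(x_0, y) is a polynomial in y; find its integer roots y ∈ {−4, ..., 4}, then test f_x and f at those candidates.
  x = -4: f_y(-4, y) = -14*y - 4; no integer root y with |y| ≤ 4.
  x = -3: f_y(-3, y) = 2 - 10*y; no integer root y with |y| ≤ 4.
  x = -2: f_y(-2, y) = 4 - 6*y; no integer root y with |y| ≤ 4.
  x = -1: f_y(-1, y) = 2 - 2*y; vanishes at y ∈ {1}. (-1, 1): f_x = -5 ≠ 0.
  x = 0: f_y(0, y) = 2*y - 4; vanishes at y ∈ {2}. (0, 2): f_x = 0, f = 0 — SINGULAR.
  x = 1: f_y(1, y) = 6*y - 14; no integer root y with |y| ≤ 4.
  x = 2: f_y(2, y) = 10*y - 28; no integer root y with |y| ≤ 4.
  x = 3: f_y(3, y) = 14*y - 46; no integer root y with |y| ≤ 4.
  x = 4: f_y(4, y) = 18*y - 68; no integer root y with |y| ≤ 4.
Only singular point on the grid: (0, 2).
Classify: substitute x = 0 + u, y = 2 + v and expand: f = -u**3 - 2*u**2*v + 2*u*v**2 + v**2.
No constant or linear terms (consistent with a singular point). Quadratic part: v**2. Cubic part: -u**3 - 2*u**2*v + 2*u*v**2.
The quadratic part v**2 is a perfect square, so there is a single (double) tangent line v = 0, i.e. y = 2. Restricting the cubic part to that line (v = 0) leaves -u**3 ≠ 0, so f is not divisible by v and the branch is v² ≈ u**3 to lowest order — this is a cusp.
Classification: cusp.


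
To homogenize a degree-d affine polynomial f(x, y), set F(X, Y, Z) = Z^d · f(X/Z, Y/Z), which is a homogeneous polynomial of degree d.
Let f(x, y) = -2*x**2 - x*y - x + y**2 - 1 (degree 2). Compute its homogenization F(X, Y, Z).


F(X, Y, Z) = -2*X**2 - X*Y - X*Z + Y**2 - Z**2

deg(f) = 2.
Substitute x = X/Z, y = Y/Z into f, then multiply by Z^2.
  monomial -2·x^2·y^0 ↦ -2·X^2·Y^0·Z^0.
  monomial -1·x^1·y^1 ↦ -1·X^1·Y^1·Z^0.
  monomial -1·x^1·y^0 ↦ -1·X^1·Y^0·Z^1.
  monomial 1·x^0·y^2 ↦ 1·X^0·Y^2·Z^0.
  monomial -1·x^0·y^0 ↦ -1·X^0·Y^0·Z^2.
Collecting: F(X, Y, Z) = -2*X**2 - X*Y - X*Z + Y**2 - Z**2.


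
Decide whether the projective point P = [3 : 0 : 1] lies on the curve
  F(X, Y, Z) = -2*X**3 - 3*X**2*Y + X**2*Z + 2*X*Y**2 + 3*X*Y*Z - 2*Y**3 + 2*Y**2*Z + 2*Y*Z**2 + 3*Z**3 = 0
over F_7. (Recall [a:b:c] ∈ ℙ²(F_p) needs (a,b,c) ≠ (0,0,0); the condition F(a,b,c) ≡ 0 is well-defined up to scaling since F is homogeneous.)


F(3,0,1) ≡ 0 (mod 7); P is on the curve.

Evaluate F(3, 0, 1) term-by-term (mod 7).
  -2*X**3 ↦ -2·27·1·1 = -54
  -3*X**2*Y ↦ -3·9·0·1 = 0
  X**2*Z ↦ 1·9·1·1 = 9
  2*X*Y**2 ↦ 2·3·0·1 = 0
  3*X*Y*Z ↦ 3·3·0·1 = 0
  -2*Y**3 ↦ -2·1·0·1 = 0
  2*Y**2*Z ↦ 2·1·0·1 = 0
  2*Y*Z**2 ↦ 2·1·0·1 = 0
  3*Z**3 ↦ 3·1·1·1 = 3
Sum: F(3, 0, 1) = (-54) + (0) + (9) + (0) + (0) + (0) + (0) + (0) + (3) = -42.
Reducing mod 7: -42 ≡ 0 (mod 7).
Since F(a, b, c) ≡ 0 (mod 7), P lies on the curve.


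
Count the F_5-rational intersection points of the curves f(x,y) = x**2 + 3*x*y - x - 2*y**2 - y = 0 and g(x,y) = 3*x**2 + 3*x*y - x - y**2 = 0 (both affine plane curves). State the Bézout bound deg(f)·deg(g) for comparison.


Common zeros: {(0, 0), (2, 1)}; count = 2; Bézout bound = 4.

deg(f) = 2, deg(g) = 2, so Bézout bound = 4.
Scan x ∈ F_5. For each x, list the y ∈ F_5 with f(x, y) ≡ 0 and those with g(x, y) ≡ 0 (mod 5); the common zeros in that column are the intersection.
  x = 0: f ≡ 0 at y ∈ {0, 2}; g ≡ 0 at y ∈ {0}; common: {0}.
  x = 1: f ≡ 0 at y ∈ {0, 1}; g ≡ 0 at y ∈ ∅; common: ∅.
  x = 2: f ≡ 0 at y ∈ {1, 4}; g ≡ 0 at y ∈ {0, 1}; common: {1}.
  x = 3: f ≡ 0 at y ∈ ∅; g ≡ 0 at y ∈ ∅; common: ∅.
  x = 4: f ≡ 0 at y ∈ ∅; g ≡ 0 at y ∈ {1}; common: ∅.
Collecting: common zeros = {(0, 0), (2, 1)}, so the count is 2.
Comparison with the Bézout bound: 2 ≤ 4 = deg(f)·deg(g), as expected for curves with no common component (the affine F_5-count falls short of the bound because intersections may lie at infinity, over extension fields, or carry multiplicity).


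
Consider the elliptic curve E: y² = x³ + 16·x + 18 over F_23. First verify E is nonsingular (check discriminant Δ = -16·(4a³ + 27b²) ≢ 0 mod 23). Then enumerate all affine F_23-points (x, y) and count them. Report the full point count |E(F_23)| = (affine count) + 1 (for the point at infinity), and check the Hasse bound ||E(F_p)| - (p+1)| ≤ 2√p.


Affine points = {(0, 8), (0, 15), (1, 9), (1, 14), (2, 9), (2, 14), (3, 1), (3, 22), (4, 10), (4, 13), (5, 4), (5, 19), (6, 10), (6, 13), (7, 6), (7, 17), (12, 11), (12, 12), (13, 10), (13, 13), (16, 0), (20, 9), (20, 14), (21, 1), (21, 22), (22, 1), (22, 22)}; affine count = 27; |E(F_23)| = 28.

Discriminant check: Δ ∝ 4a³ + 27b² = 4·16³ + 27·18² = 4·4096 + 27·324 ≡ 16 (mod 23). Nonzero ⇒ E is nonsingular.
For each x ∈ F_23, compute rhs = x³ + 16·x + 18 mod 23, then count y ∈ F_23 with y² ≡ rhs.
  x = 0: rhs = 18, matching y values: 8, 15 (2 points).
  x = 1: rhs = 12, matching y values: 9, 14 (2 points).
  x = 2: rhs = 12, matching y values: 9, 14 (2 points).
  x = 3: rhs = 1, matching y values: 1, 22 (2 points).
  x = 4: rhs = 8, matching y values: 10, 13 (2 points).
  x = 5: rhs = 16, matching y values: 4, 19 (2 points).
  x = 6: rhs = 8, matching y values: 10, 13 (2 points).
  x = 7: rhs = 13, matching y values: 6, 17 (2 points).
  x = 8: rhs = 14, matching y values: none (0 points).
  x = 9: rhs = 17, matching y values: none (0 points).
  x = 10: rhs = 5, matching y values: none (0 points).
  x = 11: rhs = 7, matching y values: none (0 points).
  x = 12: rhs = 6, matching y values: 11, 12 (2 points).
  x = 13: rhs = 8, matching y values: 10, 13 (2 points).
  x = 14: rhs = 19, matching y values: none (0 points).
  x = 15: rhs = 22, matching y values: none (0 points).
  x = 16: rhs = 0, matching y values: 0 (1 points).
  x = 17: rhs = 5, matching y values: none (0 points).
  x = 18: rhs = 20, matching y values: none (0 points).
  x = 19: rhs = 5, matching y values: none (0 points).
  x = 20: rhs = 12, matching y values: 9, 14 (2 points).
  x = 21: rhs = 1, matching y values: 1, 22 (2 points).
  x = 22: rhs = 1, matching y values: 1, 22 (2 points).
Total affine count: 27.
Full point count |E(F_23)| = 27 + 1 = 28.
Hasse bound: |28 − (23+1)| = |4| = 4 ≤ 2√23 ≈ 9.5917 ✓.


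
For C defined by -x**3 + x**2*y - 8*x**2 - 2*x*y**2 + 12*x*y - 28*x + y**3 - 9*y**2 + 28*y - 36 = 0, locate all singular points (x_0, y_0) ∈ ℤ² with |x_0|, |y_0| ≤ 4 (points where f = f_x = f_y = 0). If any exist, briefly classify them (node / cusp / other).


Singular points: {(-2, 2)}; classification: cusp.

Compute partial derivatives:
  f_x = -3*x**2 + 2*x*y - 16*x - 2*y**2 + 12*y - 28.
  f_y = x**2 - 4*x*y + 12*x + 3*y**2 - 18*y + 28.
Scan x_0 ∈ {−4, ..., 4}. For each x_0, f_y(x_0, y) is a polynomial in y; find its integer roots y ∈ {−4, ..., 4}, then test f_x and f at those candidates.
  x = -4: f_y(-4, y) = 3*y**2 - 2*y - 4; no integer root y with |y| ≤ 4.
  x = -3: f_y(-3, y) = 3*y**2 - 6*y + 1; no integer root y with |y| ≤ 4.
  x = -2: f_y(-2, y) = 3*y**2 - 10*y + 8; vanishes at y ∈ {2}. (-2, 2): f_x = 0, f = 0 — SINGULAR.
  x = -1: f_y(-1, y) = 3*y**2 - 14*y + 17; no integer root y with |y| ≤ 4.
  x = 0: f_y(0, y) = 3*y**2 - 18*y + 28; no integer root y with |y| ≤ 4.
  x = 1: f_y(1, y) = 3*y**2 - 22*y + 41; no integer root y with |y| ≤ 4.
  x = 2: f_y(2, y) = 3*y**2 - 26*y + 56; vanishes at y ∈ {4}. (2, 4): f_x = -40 ≠ 0.
  x = 3: f_y(3, y) = 3*y**2 - 30*y + 73; no integer root y with |y| ≤ 4.
  x = 4: f_y(4, y) = 3*y**2 - 34*y + 92; no integer root y with |y| ≤ 4.
Only singular point on the grid: (-2, 2).
Classify: substitute x = -2 + u, y = 2 + v and expand: f = -u**3 + u**2*v - 2*u*v**2 + v**3 + v**2.
No constant or linear terms (consistent with a singular point). Quadratic part: v**2. Cubic part: -u**3 + u**2*v - 2*u*v**2 + v**3.
The quadratic part v**2 is a perfect square, so there is a single (double) tangent line v = 0, i.e. y = 2. Restricting the cubic part to that line (v = 0) leaves -u**3 ≠ 0, so f is not divisible by v and the branch is v² ≈ u**3 to lowest order — this is a cusp.
Classification: cusp.


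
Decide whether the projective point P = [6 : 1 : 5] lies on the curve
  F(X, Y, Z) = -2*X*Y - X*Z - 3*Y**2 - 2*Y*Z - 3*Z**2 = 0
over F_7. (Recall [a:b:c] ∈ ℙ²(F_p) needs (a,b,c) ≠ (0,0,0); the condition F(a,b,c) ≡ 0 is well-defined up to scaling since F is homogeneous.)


F(6,1,5) ≡ 3 (mod 7); P is NOT on the curve.

Evaluate F(6, 1, 5) term-by-term (mod 7).
  -2*X*Y ↦ -2·6·1·1 = -12
  -X*Z ↦ -1·6·1·5 = -30
  -3*Y**2 ↦ -3·1·1·1 = -3
  -2*Y*Z ↦ -2·1·1·5 = -10
  -3*Z**2 ↦ -3·1·1·25 = -75
Sum: F(6, 1, 5) = (-12) + (-30) + (-3) + (-10) + (-75) = -130.
Reducing mod 7: -130 ≡ 3 (mod 7).
Since F(a, b, c) ≡ 3 ≠ 0 (mod 7), P does NOT lie on the curve.


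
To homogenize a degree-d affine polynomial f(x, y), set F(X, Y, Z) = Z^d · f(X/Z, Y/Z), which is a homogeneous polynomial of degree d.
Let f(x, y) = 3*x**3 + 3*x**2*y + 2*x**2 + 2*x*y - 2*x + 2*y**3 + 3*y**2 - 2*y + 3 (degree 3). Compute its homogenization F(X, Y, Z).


F(X, Y, Z) = 3*X**3 + 3*X**2*Y + 2*X**2*Z + 2*X*Y*Z - 2*X*Z**2 + 2*Y**3 + 3*Y**2*Z - 2*Y*Z**2 + 3*Z**3

deg(f) = 3.
Substitute x = X/Z, y = Y/Z into f, then multiply by Z^3.
  monomial 3·x^3·y^0 ↦ 3·X^3·Y^0·Z^0.
  monomial 3·x^2·y^1 ↦ 3·X^2·Y^1·Z^0.
  monomial 2·x^2·y^0 ↦ 2·X^2·Y^0·Z^1.
  monomial 2·x^1·y^1 ↦ 2·X^1·Y^1·Z^1.
  monomial -2·x^1·y^0 ↦ -2·X^1·Y^0·Z^2.
  monomial 2·x^0·y^3 ↦ 2·X^0·Y^3·Z^0.
  monomial 3·x^0·y^2 ↦ 3·X^0·Y^2·Z^1.
  monomial -2·x^0·y^1 ↦ -2·X^0·Y^1·Z^2.
  monomial 3·x^0·y^0 ↦ 3·X^0·Y^0·Z^3.
Collecting: F(X, Y, Z) = 3*X**3 + 3*X**2*Y + 2*X**2*Z + 2*X*Y*Z - 2*X*Z**2 + 2*Y**3 + 3*Y**2*Z - 2*Y*Z**2 + 3*Z**3.


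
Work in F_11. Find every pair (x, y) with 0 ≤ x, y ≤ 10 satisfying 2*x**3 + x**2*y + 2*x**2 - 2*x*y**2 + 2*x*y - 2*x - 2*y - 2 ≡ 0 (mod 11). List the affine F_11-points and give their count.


Affine F_11-points: {(0, 10), (1, 0), (1, 6), (2, 3), (2, 4), (3, 2), (4, 4), (4, 7), (5, 3), (5, 8), (7, 3), (7, 10), (9, 7), (9, 10), (10, 0), (10, 7)}; count = 16.

For each of the 121 pairs (x, y) ∈ F_11², evaluate f(x, y) mod 11. Record the zeros.
  x = 0: [0↦9, 1↦7, 2↦5, 3↦3, 4↦1, 5↦10, 6↦8, 7↦6, 8↦4, 9↦2, 10↦0]  zeros at y ∈ {10}
  x = 1: [0↦0, 1↦10, 2↦5, 3↦7, 4↦5, 5↦10, 6↦0, 7↦8, 8↦1, 9↦1, 10↦8]  zeros at y ∈ {0, 6}
  x = 2: [0↦7, 1↦9, 2↦3, 3↦0, 4↦0, 5↦3, 6↦9, 7↦7, 8↦8, 9↦1, 10↦8]  zeros at y ∈ {3, 4}
  x = 3: [0↦9, 1↦5, 2↦0, 3↦5, 4↦9, 5↦1, 6↦3, 7↦4, 8↦4, 9↦3, 10↦1]  zeros at y ∈ {2}
  x = 4: [0↦7, 1↦10, 2↦8, 3↦1, 4↦0, 5↦5, 6↦5, 7↦0, 8↦1, 9↦8, 10↦10]  zeros at y ∈ {4, 7}
  x = 5: [0↦2, 1↦3, 2↦6, 3↦0, 4↦7, 5↦5, 6↦5, 7↦7, 8↦0, 9↦6, 10↦3]  zeros at y ∈ {3, 8}
  x = 6: [0↦6, 1↦7, 2↦6, 3↦3, 4↦9, 5↦2, 6↦4, 7↦4, 8↦2, 9↦9, 10↦3]  zeros at y ∈ ∅
  x = 7: [0↦9, 1↦1, 2↦9, 3↦0, 4↦7, 5↦8, 6↦3, 7↦3, 8↦8, 9↦7, 10↦0]  zeros at y ∈ {3, 10}
  x = 8: [0↦1, 1↦8, 2↦5, 3↦3, 4↦2, 5↦2, 6↦3, 7↦5, 8↦8, 9↦1, 10↦6]  zeros at y ∈ ∅
  x = 9: [0↦5, 1↦7, 2↦6, 3↦2, 4↦6, 5↦7, 6↦5, 7↦0, 8↦3, 9↦3, 10↦0]  zeros at y ∈ {7, 10}
  x = 10: [0↦0, 1↦10, 2↦2, 3↦9, 4↦9, 5↦2, 6↦10, 7↦0, 8↦5, 9↦3, 10↦5]  zeros at y ∈ {0, 7}
Collecting zeros: affine points = {(0, 10), (1, 0), (1, 6), (2, 3), (2, 4), (3, 2), (4, 4), (4, 7), (5, 3), (5, 8), (7, 3), (7, 10), (9, 7), (9, 10), (10, 0), (10, 7)}.
Total count |C(F_11)_aff| = 16.


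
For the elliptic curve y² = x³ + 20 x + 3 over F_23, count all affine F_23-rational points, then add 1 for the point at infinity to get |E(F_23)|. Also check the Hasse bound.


Affine points = {(0, 7), (0, 16), (1, 1), (1, 22), (4, 3), (4, 20), (7, 7), (7, 16), (8, 10), (8, 13), (11, 6), (11, 17), (12, 4), (12, 19), (16, 7), (16, 16), (17, 9), (17, 14), (18, 10), (18, 13), (20, 10), (20, 13), (21, 1), (21, 22)}; affine count = 24; |E(F_23)| = 25.

Discriminant check: Δ ∝ 4a³ + 27b² = 4·20³ + 27·3² = 4·8000 + 27·9 ≡ 20 (mod 23). Nonzero ⇒ E is nonsingular.
For each x ∈ F_23, compute rhs = x³ + 20·x + 3 mod 23, then count y ∈ F_23 with y² ≡ rhs.
  x = 0: rhs = 3, matching y values: 7, 16 (2 points).
  x = 1: rhs = 1, matching y values: 1, 22 (2 points).
  x = 2: rhs = 5, matching y values: none (0 points).
  x = 3: rhs = 21, matching y values: none (0 points).
  x = 4: rhs = 9, matching y values: 3, 20 (2 points).
  x = 5: rhs = 21, matching y values: none (0 points).
  x = 6: rhs = 17, matching y values: none (0 points).
  x = 7: rhs = 3, matching y values: 7, 16 (2 points).
  x = 8: rhs = 8, matching y values: 10, 13 (2 points).
  x = 9: rhs = 15, matching y values: none (0 points).
  x = 10: rhs = 7, matching y values: none (0 points).
  x = 11: rhs = 13, matching y values: 6, 17 (2 points).
  x = 12: rhs = 16, matching y values: 4, 19 (2 points).
  x = 13: rhs = 22, matching y values: none (0 points).
  x = 14: rhs = 14, matching y values: none (0 points).
  x = 15: rhs = 21, matching y values: none (0 points).
  x = 16: rhs = 3, matching y values: 7, 16 (2 points).
  x = 17: rhs = 12, matching y values: 9, 14 (2 points).
  x = 18: rhs = 8, matching y values: 10, 13 (2 points).
  x = 19: rhs = 20, matching y values: none (0 points).
  x = 20: rhs = 8, matching y values: 10, 13 (2 points).
  x = 21: rhs = 1, matching y values: 1, 22 (2 points).
  x = 22: rhs = 5, matching y values: none (0 points).
Total affine count: 24.
Full point count |E(F_23)| = 24 + 1 = 25.
Hasse bound: |25 − (23+1)| = |1| = 1 ≤ 2√23 ≈ 9.5917 ✓.


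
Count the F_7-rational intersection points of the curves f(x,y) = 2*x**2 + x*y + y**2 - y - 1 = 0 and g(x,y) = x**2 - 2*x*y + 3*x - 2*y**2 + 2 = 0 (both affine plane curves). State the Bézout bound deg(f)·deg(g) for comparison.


Common zeros: {(2, 6), (5, 0), (6, 1)}; count = 3; Bézout bound = 4.

deg(f) = 2, deg(g) = 2, so Bézout bound = 4.
Scan x ∈ F_7. For each x, list the y ∈ F_7 with f(x, y) ≡ 0 and those with g(x, y) ≡ 0 (mod 7); the common zeros in that column are the intersection.
  x = 0: f ≡ 0 at y ∈ ∅; g ≡ 0 at y ∈ {1, 6}; common: ∅.
  x = 1: f ≡ 0 at y ∈ ∅; g ≡ 0 at y ∈ ∅; common: ∅.
  x = 2: f ≡ 0 at y ∈ {0, 6}; g ≡ 0 at y ∈ {6}; common: {6}.
  x = 3: f ≡ 0 at y ∈ ∅; g ≡ 0 at y ∈ {2}; common: ∅.
  x = 4: f ≡ 0 at y ∈ {1, 3}; g ≡ 0 at y ∈ ∅; common: ∅.
  x = 5: f ≡ 0 at y ∈ {0, 3}; g ≡ 0 at y ∈ {0, 2}; common: {0}.
  x = 6: f ≡ 0 at y ∈ {1}; g ≡ 0 at y ∈ {0, 1}; common: {1}.
Collecting: common zeros = {(2, 6), (5, 0), (6, 1)}, so the count is 3.
Comparison with the Bézout bound: 3 ≤ 4 = deg(f)·deg(g), as expected for curves with no common component (the affine F_7-count falls short of the bound because intersections may lie at infinity, over extension fields, or carry multiplicity).


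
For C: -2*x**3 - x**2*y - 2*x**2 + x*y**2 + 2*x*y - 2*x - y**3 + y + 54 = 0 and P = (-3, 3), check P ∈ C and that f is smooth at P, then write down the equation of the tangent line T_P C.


Tangent line at P: -11*x - 59*y + 144 = 0.

Step 1: f(-3, 3) = 0, so P lies on C.
Step 2: partial derivatives
  f_x(x, y) = -6*x**2 - 2*x*y - 4*x + y**2 + 2*y - 2, f_y(x, y) = -x**2 + 2*x*y + 2*x - 3*y**2 + 1.
  f_x(P) = -11, f_y(P) = -59 (gradient nonzero, so P is smooth).
Step 3: tangent line at P: -11·(x − -3) + -59·(y − 3) = 0.
Expanding: -11*x - 59*y + 144 = 0.


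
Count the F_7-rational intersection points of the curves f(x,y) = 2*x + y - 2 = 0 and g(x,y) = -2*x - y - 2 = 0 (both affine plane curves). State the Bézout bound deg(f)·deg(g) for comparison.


Common zeros: ∅; count = 0; Bézout bound = 1.

deg(f) = 1, deg(g) = 1, so Bézout bound = 1.
Scan x ∈ F_7. For each x, list the y ∈ F_7 with f(x, y) ≡ 0 and those with g(x, y) ≡ 0 (mod 7); the common zeros in that column are the intersection.
  x = 0: f ≡ 0 at y ∈ {2}; g ≡ 0 at y ∈ {5}; common: ∅.
  x = 1: f ≡ 0 at y ∈ {0}; g ≡ 0 at y ∈ {3}; common: ∅.
  x = 2: f ≡ 0 at y ∈ {5}; g ≡ 0 at y ∈ {1}; common: ∅.
  x = 3: f ≡ 0 at y ∈ {3}; g ≡ 0 at y ∈ {6}; common: ∅.
  x = 4: f ≡ 0 at y ∈ {1}; g ≡ 0 at y ∈ {4}; common: ∅.
  x = 5: f ≡ 0 at y ∈ {6}; g ≡ 0 at y ∈ {2}; common: ∅.
  x = 6: f ≡ 0 at y ∈ {4}; g ≡ 0 at y ∈ {0}; common: ∅.
Collecting: common zeros = ∅, so the count is 0.
Comparison with the Bézout bound: 0 ≤ 1 = deg(f)·deg(g), as expected for curves with no common component (the affine F_7-count falls short of the bound because intersections may lie at infinity, over extension fields, or carry multiplicity).


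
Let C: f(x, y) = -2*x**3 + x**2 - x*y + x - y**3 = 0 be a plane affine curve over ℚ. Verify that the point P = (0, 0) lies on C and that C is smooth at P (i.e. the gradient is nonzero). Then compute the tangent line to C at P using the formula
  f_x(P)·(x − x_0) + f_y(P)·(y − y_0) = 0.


Tangent line at P: x = 0.

Step 1: f(0, 0) = 0, so P lies on C.
Step 2: partial derivatives
  f_x(x, y) = -6*x**2 + 2*x - y + 1, f_y(x, y) = -x - 3*y**2.
  f_x(P) = 1, f_y(P) = 0 (gradient nonzero, so P is smooth).
Step 3: tangent line at P: 1·(x − 0) + 0·(y − 0) = 0.
Expanding: x = 0.


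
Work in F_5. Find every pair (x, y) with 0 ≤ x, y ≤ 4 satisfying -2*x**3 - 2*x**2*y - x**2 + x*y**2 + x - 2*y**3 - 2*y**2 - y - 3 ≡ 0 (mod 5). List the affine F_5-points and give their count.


Affine F_5-points: {(1, 0), (2, 2), (2, 4), (3, 3)}; count = 4.

For each of the 25 pairs (x, y) ∈ F_5², evaluate f(x, y) mod 5. Record the zeros.
  x = 0: [0↦2, 1↦2, 2↦1, 3↦2, 4↦3]  zeros at y ∈ ∅
  x = 1: [0↦0, 1↦4, 2↦4, 3↦3, 4↦4]  zeros at y ∈ {0}
  x = 2: [0↦4, 1↦3, 2↦0, 3↦3, 4↦0]  zeros at y ∈ {2, 4}
  x = 3: [0↦2, 1↦2, 2↦2, 3↦0, 4↦4]  zeros at y ∈ {3}
  x = 4: [0↦2, 1↦4, 2↦3, 3↦2, 4↦4]  zeros at y ∈ ∅
Collecting zeros: affine points = {(1, 0), (2, 2), (2, 4), (3, 3)}.
Total count |C(F_5)_aff| = 4.


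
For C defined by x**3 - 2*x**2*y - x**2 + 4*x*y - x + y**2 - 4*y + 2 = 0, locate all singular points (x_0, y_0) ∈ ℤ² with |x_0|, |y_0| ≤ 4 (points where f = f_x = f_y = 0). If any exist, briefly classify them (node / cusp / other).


Singular points: {(1, 1)}; classification: cusp.

Compute partial derivatives:
  f_x = 3*x**2 - 4*x*y - 2*x + 4*y - 1.
  f_y = -2*x**2 + 4*x + 2*y - 4.
Scan x_0 ∈ {−4, ..., 4}. For each x_0, f_y(x_0, y) is a polynomial in y; find its integer roots y ∈ {−4, ..., 4}, then test f_x and f at those candidates.
  x = -4: f_y(-4, y) = 2*y - 52; no integer root y with |y| ≤ 4.
  x = -3: f_y(-3, y) = 2*y - 34; no integer root y with |y| ≤ 4.
  x = -2: f_y(-2, y) = 2*y - 20; no integer root y with |y| ≤ 4.
  x = -1: f_y(-1, y) = 2*y - 10; no integer root y with |y| ≤ 4.
  x = 0: f_y(0, y) = 2*y - 4; vanishes at y ∈ {2}. (0, 2): f_x = 7 ≠ 0.
  x = 1: f_y(1, y) = 2*y - 2; vanishes at y ∈ {1}. (1, 1): f_x = 0, f = 0 — SINGULAR.
  x = 2: f_y(2, y) = 2*y - 4; vanishes at y ∈ {2}. (2, 2): f_x = -1 ≠ 0.
  x = 3: f_y(3, y) = 2*y - 10; no integer root y with |y| ≤ 4.
  x = 4: f_y(4, y) = 2*y - 20; no integer root y with |y| ≤ 4.
Only singular point on the grid: (1, 1).
Classify: substitute x = 1 + u, y = 1 + v and expand: f = u**3 - 2*u**2*v + v**2.
No constant or linear terms (consistent with a singular point). Quadratic part: v**2. Cubic part: u**3 - 2*u**2*v.
The quadratic part v**2 is a perfect square, so there is a single (double) tangent line v = 0, i.e. y = 1. Restricting the cubic part to that line (v = 0) leaves u**3 ≠ 0, so f is not divisible by v and the branch is v² ≈ -u**3 to lowest order — this is a cusp.
Classification: cusp.
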